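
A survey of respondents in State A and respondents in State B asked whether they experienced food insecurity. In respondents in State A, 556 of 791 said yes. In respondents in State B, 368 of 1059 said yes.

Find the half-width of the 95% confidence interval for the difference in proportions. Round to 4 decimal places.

Sample proportions: 556/791 = 0.7029, 368/1059 = 0.3475.
Each SE is √(p̂(1−p̂)/n): √(0.7029·0.2971/791) = 0.01625 and √(0.3475·0.6525/1059) = 0.01463.
SE(p̂₁ − p̂₂) = √(SE₁² + SE₂²) = √(0.0002640625 + 0.0002140369) = 0.02187, since the two samples are independent.
At 95% confidence z* = 1.960; margin = 1.960 × 0.02187 = 0.04287.

0.0429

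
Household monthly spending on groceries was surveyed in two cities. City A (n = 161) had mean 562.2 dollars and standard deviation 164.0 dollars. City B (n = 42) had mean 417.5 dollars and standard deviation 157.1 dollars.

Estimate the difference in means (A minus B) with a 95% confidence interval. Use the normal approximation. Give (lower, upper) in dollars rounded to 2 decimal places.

Standard errors of each mean: 164.0/√161 = 12.9250 and 157.1/√42 = 24.2411.
SE(x̄₁ − x̄₂) = √(12.9250² + 24.2411²) = 27.4716 for independent samples with unequal variances.
With z* = 1.960, the margin is 1.960 × 27.4716 = 53.8443.
x̄₁ − x̄₂ = 562.2 − 417.5 = 144.7000; the interval is 144.7000 ± 53.8443 = (90.86, 198.54).

(90.86, 198.54)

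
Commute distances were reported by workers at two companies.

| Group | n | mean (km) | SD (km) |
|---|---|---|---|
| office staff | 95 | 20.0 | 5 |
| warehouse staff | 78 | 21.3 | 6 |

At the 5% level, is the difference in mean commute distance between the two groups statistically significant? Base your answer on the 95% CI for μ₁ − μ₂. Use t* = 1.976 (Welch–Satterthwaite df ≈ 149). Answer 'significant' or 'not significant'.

not significant

SE₁ = s₁/√n₁ = 5/√95 = 0.5130; SE₂ = 6/√78 = 0.6794.
Independent samples, unequal variances: SE_diff = √(SE₁² + SE₂²) = √(0.263169 + 0.46158436) = 0.8513.
t* = 1.976, so margin of error = 1.976 × 0.8513 = 1.6822.
Difference in means = 20.0 − 21.3 = -1.3000.
-1.3000 ± 1.6822 → (-2.9822, 0.3822).
The interval (-2.9822, 0.3822) contains 0, so the difference is not significant.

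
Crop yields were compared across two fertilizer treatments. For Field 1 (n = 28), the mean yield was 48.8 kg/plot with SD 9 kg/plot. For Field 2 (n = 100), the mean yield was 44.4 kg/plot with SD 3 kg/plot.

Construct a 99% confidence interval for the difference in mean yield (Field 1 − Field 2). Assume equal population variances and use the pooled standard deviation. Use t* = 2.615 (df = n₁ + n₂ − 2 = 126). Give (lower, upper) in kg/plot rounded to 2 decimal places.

(1.64, 7.16)

Pooled variance s_p² = [27·9² + 99·3²] / (28+100−2) = 24.4286, so s_p = 4.9425.
SE_diff = s_p·√(1/n₁ + 1/n₂) = 4.9425·√(1/28 + 1/100) = 1.0568.
t* = 2.615; margin = 2.615 × 1.0568 = 2.7635.
Difference = 48.8 − 44.4 = 4.4000.
4.4000 ± 2.7635 → (1.64, 7.16).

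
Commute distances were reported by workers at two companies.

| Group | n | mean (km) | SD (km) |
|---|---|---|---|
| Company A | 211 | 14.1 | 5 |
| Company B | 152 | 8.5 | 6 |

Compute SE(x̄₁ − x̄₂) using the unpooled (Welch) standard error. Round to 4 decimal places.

0.5961

Per-group SEs: s₁/√n₁ = 5/√211 = 0.3442, s₂/√n₂ = 6/√152 = 0.4867.
Unpooled SE of the difference: √(0.11847364 + 0.23687689) = 0.5961.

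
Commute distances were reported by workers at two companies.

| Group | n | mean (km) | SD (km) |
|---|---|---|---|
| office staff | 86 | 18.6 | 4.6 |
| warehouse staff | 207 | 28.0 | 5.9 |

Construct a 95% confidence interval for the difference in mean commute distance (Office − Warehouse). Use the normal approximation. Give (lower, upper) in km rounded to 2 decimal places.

SE₁ = s₁/√n₁ = 4.6/√86 = 0.4960; SE₂ = 5.9/√207 = 0.4101.
Independent samples, unequal variances: SE_diff = √(SE₁² + SE₂²) = √(0.246016 + 0.16818201) = 0.6436.
z* = 1.960, so margin of error = 1.960 × 0.6436 = 1.2615.
Difference in means = 18.6 − 28.0 = -9.4000.
-9.4000 ± 1.2615 → (-10.66, -8.14).

(-10.66, -8.14)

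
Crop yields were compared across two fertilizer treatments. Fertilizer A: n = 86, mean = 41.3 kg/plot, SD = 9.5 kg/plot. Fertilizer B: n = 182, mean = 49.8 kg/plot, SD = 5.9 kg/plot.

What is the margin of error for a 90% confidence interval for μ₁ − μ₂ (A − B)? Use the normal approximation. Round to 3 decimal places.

1.832

Per-group SEs: s₁/√n₁ = 9.5/√86 = 1.0244, s₂/√n₂ = 5.9/√182 = 0.4373.
Unpooled SE of the difference: √(1.04939536 + 0.19123129) = 1.1138.
Margin of error = z* · SE = 1.645 × 1.1138 = 1.8322.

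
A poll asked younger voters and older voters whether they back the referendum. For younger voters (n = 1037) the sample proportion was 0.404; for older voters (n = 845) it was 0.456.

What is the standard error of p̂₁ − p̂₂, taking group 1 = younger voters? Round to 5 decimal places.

SE₁ = √(p̂₁(1−p̂₁)/n₁) = √(0.4040·0.5960/1037) = 0.01524; SE₂ = √(0.4560·0.5440/845) = 0.01713.
Independent samples: SE of the difference = √(SE₁² + SE₂²) = √(0.0002322576 + 0.0002934369) = 0.02293.

0.02293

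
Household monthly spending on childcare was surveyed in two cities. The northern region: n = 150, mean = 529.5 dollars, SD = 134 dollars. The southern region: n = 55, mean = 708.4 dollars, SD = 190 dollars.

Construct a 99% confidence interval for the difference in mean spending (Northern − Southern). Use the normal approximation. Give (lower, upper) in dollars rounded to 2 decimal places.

SE₁ = s₁/√n₁ = 134/√150 = 10.9411; SE₂ = 190/√55 = 25.6196.
Independent samples, unequal variances: SE_diff = √(SE₁² + SE₂²) = √(119.70766921 + 656.36390416) = 27.8581.
z* = 2.576, so margin of error = 2.576 × 27.8581 = 71.7625.
Difference in means = 529.5 − 708.4 = -178.9000.
-178.9000 ± 71.7625 → (-250.66, -107.14).

(-250.66, -107.14)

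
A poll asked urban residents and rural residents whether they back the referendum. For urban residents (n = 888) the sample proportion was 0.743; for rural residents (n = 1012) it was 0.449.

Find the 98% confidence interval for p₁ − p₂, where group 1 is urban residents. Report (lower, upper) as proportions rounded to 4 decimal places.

(0.2441, 0.3439)

Each SE is √(p̂(1−p̂)/n): √(0.7430·0.2570/888) = 0.01466 and √(0.4490·0.5510/1012) = 0.01564.
SE(p̂₁ − p̂₂) = √(SE₁² + SE₂²) = √(0.0002149156 + 0.0002446096) = 0.02144, since the two samples are independent.
At 98% confidence z* = 2.326; margin = 2.326 × 0.02144 = 0.04987.
The difference is 0.7430 − 0.4490 = 0.2940, so the interval is 0.2940 ± 0.04987 = (0.2441, 0.3439).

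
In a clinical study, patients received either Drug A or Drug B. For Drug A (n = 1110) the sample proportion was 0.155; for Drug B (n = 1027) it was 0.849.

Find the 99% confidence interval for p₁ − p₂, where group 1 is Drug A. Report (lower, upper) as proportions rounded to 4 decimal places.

Each SE is √(p̂(1−p̂)/n): √(0.1550·0.8450/1110) = 0.01086 and √(0.8490·0.1510/1027) = 0.01117.
SE(p̂₁ − p̂₂) = √(SE₁² + SE₂²) = √(0.0001179396 + 0.0001247689) = 0.01558, since the two samples are independent.
At 99% confidence z* = 2.576; margin = 2.576 × 0.01558 = 0.04013.
The difference is 0.1550 − 0.8490 = -0.6940, so the interval is -0.6940 ± 0.04013 = (-0.7341, -0.6539).

(-0.7341, -0.6539)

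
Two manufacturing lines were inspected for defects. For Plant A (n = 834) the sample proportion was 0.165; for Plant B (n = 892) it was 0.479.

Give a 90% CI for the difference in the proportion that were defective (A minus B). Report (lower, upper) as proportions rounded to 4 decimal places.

SE₁ = √(p̂₁(1−p̂₁)/n₁) = √(0.1650·0.8350/834) = 0.01285; SE₂ = √(0.4790·0.5210/892) = 0.01673.
Independent samples: SE of the difference = √(SE₁² + SE₂²) = √(0.0001651225 + 0.0002798929) = 0.02110.
z* for 90% confidence is 1.645, so the margin of error is 1.645 × 0.02110 = 0.03471.
Point estimate p̂₁ − p̂₂ = 0.1650 − 0.4790 = -0.3140.
-0.3140 ± 0.03471 → (-0.3487, -0.2793).

(-0.3487, -0.2793)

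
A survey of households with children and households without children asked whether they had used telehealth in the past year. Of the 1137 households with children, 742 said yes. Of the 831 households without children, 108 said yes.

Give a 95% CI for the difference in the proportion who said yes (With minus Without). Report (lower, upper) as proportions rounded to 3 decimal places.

First, p̂₁ = 742/1137 = 0.6526; p̂₂ = 108/831 = 0.1300.
The two standard errors are √(0.6526×0.3474/1137) = 0.01412 and √(0.1300×0.8700/831) = 0.01167.
Because the samples are independent, SE_diff = √(0.01412² + 0.01167²) = 0.01832.
Using z* = 1.960 for 95%, ME = 1.960 × 0.01832 = 0.03591.
p̂₁ − p̂₂ = 0.5226; interval 0.5226 ± 0.03591 gives (0.487, 0.559).

(0.487, 0.559)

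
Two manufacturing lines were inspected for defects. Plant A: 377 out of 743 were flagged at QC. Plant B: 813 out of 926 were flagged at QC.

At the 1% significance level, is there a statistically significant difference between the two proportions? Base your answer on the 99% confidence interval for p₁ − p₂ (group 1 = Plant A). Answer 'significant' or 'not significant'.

Sample proportions: 377/743 = 0.5074, 813/926 = 0.8780.
Each SE is √(p̂(1−p̂)/n): √(0.5074·0.4926/743) = 0.01834 and √(0.8780·0.1220/926) = 0.01076.
SE(p̂₁ − p̂₂) = √(SE₁² + SE₂²) = √(0.0003363556 + 0.0001157776) = 0.02126, since the two samples are independent.
At 99% confidence z* = 2.576; margin = 2.576 × 0.02126 = 0.05477.
The difference is 0.5074 − 0.8780 = -0.3706, so the interval is -0.3706 ± 0.05477 = (-0.42537, -0.31583).
The interval (-0.42537, -0.31583) does not contain 0, so the difference is significant.

significant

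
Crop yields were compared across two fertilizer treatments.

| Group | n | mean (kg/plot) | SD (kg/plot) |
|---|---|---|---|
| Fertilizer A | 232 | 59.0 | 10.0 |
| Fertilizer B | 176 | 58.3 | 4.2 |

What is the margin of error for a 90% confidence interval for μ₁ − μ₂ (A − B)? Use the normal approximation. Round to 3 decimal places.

Per-group SEs: s₁/√n₁ = 10.0/√232 = 0.6565, s₂/√n₂ = 4.2/√176 = 0.3166.
Unpooled SE of the difference: √(0.43099225 + 0.10023556) = 0.7289.
Margin of error = z* · SE = 1.645 × 0.7289 = 1.1990.

1.199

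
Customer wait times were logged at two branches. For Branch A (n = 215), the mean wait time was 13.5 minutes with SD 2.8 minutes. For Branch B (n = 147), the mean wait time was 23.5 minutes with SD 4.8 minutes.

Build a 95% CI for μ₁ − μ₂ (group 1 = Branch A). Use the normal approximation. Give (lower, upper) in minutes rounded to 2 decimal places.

(-10.86, -9.14)

Standard errors of each mean: 2.8/√215 = 0.1910 and 4.8/√147 = 0.3959.
SE(x̄₁ − x̄₂) = √(0.1910² + 0.3959²) = 0.4396 for independent samples with unequal variances.
With z* = 1.960, the margin is 1.960 × 0.4396 = 0.8616.
x̄₁ − x̄₂ = 13.5 − 23.5 = -10.0000; the interval is -10.0000 ± 0.8616 = (-10.86, -9.14).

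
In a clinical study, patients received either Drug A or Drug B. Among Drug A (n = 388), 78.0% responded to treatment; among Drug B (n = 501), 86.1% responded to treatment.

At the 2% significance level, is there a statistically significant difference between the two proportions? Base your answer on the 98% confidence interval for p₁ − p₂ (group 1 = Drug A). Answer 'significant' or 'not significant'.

significant

The two standard errors are √(0.7800×0.2200/388) = 0.02103 and √(0.8610×0.1390/501) = 0.01546.
Because the samples are independent, SE_diff = √(0.02103² + 0.01546²) = 0.02610.
Using z* = 2.326 for 98%, ME = 2.326 × 0.02610 = 0.06071.
p̂₁ − p̂₂ = -0.0810; interval -0.0810 ± 0.06071 gives (-0.14171, -0.02029).
The interval (-0.14171, -0.02029) does not contain 0, so the difference is significant.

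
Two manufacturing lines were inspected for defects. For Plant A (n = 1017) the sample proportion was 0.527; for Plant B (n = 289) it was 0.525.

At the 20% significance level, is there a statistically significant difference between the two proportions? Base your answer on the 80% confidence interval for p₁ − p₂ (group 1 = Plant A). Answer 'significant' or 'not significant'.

Each SE is √(p̂(1−p̂)/n): √(0.5270·0.4730/1017) = 0.01566 and √(0.5250·0.4750/289) = 0.02937.
SE(p̂₁ − p̂₂) = √(SE₁² + SE₂²) = √(0.0002452356 + 0.0008625969) = 0.03328, since the two samples are independent.
At 80% confidence z* = 1.282; margin = 1.282 × 0.03328 = 0.04266.
The difference is 0.5270 − 0.5250 = 0.0020, so the interval is 0.0020 ± 0.04266 = (-0.04066, 0.04466).
The interval (-0.04066, 0.04466) contains 0, so the difference is not significant.

not significant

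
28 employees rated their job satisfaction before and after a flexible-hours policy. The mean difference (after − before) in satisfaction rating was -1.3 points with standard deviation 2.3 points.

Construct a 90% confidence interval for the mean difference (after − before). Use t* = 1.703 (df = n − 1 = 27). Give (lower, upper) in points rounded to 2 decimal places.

(-2.04, -0.56)

This is a matched-pairs design, so SE = s_d/√n = 2.3/√28 = 0.4347.
Margin = 1.703 × 0.4347 = 0.7403; the interval is -1.3 ± 0.7403 = (-2.04, -0.56).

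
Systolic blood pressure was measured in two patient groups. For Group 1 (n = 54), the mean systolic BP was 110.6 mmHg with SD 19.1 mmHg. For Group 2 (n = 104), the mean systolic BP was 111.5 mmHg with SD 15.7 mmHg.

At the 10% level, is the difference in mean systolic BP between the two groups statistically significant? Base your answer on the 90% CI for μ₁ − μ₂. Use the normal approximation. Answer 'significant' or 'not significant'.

not significant

SE₁ = s₁/√n₁ = 19.1/√54 = 2.5992; SE₂ = 15.7/√104 = 1.5395.
Independent samples, unequal variances: SE_diff = √(SE₁² + SE₂²) = √(6.75584064 + 2.37006025) = 3.0209.
z* = 1.645, so margin of error = 1.645 × 3.0209 = 4.9694.
Difference in means = 110.6 − 111.5 = -0.9000.
-0.9000 ± 4.9694 → (-5.8694, 4.0694).
The interval (-5.8694, 4.0694) contains 0, so the difference is not significant.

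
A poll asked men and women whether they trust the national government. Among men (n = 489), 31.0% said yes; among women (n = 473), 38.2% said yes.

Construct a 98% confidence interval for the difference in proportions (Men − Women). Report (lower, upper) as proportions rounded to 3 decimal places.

(-0.143, -0.001)

Each SE is √(p̂(1−p̂)/n): √(0.3100·0.6900/489) = 0.02091 and √(0.3820·0.6180/473) = 0.02234.
SE(p̂₁ − p̂₂) = √(SE₁² + SE₂²) = √(0.0004372281 + 0.0004990756) = 0.03060, since the two samples are independent.
At 98% confidence z* = 2.326; margin = 2.326 × 0.03060 = 0.07118.
The difference is 0.3100 − 0.3820 = -0.0720, so the interval is -0.0720 ± 0.07118 = (-0.143, -0.001).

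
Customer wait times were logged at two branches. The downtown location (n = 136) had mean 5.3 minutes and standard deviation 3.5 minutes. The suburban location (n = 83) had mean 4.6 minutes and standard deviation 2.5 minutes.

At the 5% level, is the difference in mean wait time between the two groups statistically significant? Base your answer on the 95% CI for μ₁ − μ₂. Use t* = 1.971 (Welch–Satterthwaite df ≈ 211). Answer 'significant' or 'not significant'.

not significant

SE₁ = s₁/√n₁ = 3.5/√136 = 0.3001; SE₂ = 2.5/√83 = 0.2744.
Independent samples, unequal variances: SE_diff = √(SE₁² + SE₂²) = √(0.09006001 + 0.07529536) = 0.4066.
t* = 1.971, so margin of error = 1.971 × 0.4066 = 0.8014.
Difference in means = 5.3 − 4.6 = 0.7000.
0.7000 ± 0.8014 → (-0.1014, 1.5014).
The interval (-0.1014, 1.5014) contains 0, so the difference is not significant.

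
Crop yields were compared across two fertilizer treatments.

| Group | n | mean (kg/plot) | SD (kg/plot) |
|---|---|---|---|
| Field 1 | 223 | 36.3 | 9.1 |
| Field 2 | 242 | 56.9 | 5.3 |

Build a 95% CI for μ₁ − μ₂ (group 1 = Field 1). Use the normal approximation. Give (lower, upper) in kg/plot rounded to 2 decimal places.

Per-group SEs: s₁/√n₁ = 9.1/√223 = 0.6094, s₂/√n₂ = 5.3/√242 = 0.3407.
Unpooled SE of the difference: √(0.37136836 + 0.11607649) = 0.6982.
Margin of error = z* · SE = 1.960 × 0.6982 = 1.3685.
x̄₁ − x̄₂ = 36.3 − 56.9 = -20.6000.
CI: -20.6000 ± 1.3685 = (-21.97, -19.23).

(-21.97, -19.23)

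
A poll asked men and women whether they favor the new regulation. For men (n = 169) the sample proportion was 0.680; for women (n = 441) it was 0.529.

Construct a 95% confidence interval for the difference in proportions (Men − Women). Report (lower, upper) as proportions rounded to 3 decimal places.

(0.067, 0.235)

Each SE is √(p̂(1−p̂)/n): √(0.6800·0.3200/169) = 0.03588 and √(0.5290·0.4710/441) = 0.02377.
SE(p̂₁ − p̂₂) = √(SE₁² + SE₂²) = √(0.0012873744 + 0.0005650129) = 0.04304, since the two samples are independent.
At 95% confidence z* = 1.960; margin = 1.960 × 0.04304 = 0.08436.
The difference is 0.6800 − 0.5290 = 0.1510, so the interval is 0.1510 ± 0.08436 = (0.067, 0.235).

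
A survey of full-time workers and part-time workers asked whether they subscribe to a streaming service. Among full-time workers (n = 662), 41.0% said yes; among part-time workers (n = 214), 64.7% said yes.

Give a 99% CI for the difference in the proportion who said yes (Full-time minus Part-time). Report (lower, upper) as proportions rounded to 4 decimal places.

(-0.3345, -0.1395)

Each SE is √(p̂(1−p̂)/n): √(0.4100·0.5900/662) = 0.01912 and √(0.6470·0.3530/214) = 0.03267.
SE(p̂₁ − p̂₂) = √(SE₁² + SE₂²) = √(0.0003655744 + 0.0010673289) = 0.03785, since the two samples are independent.
At 99% confidence z* = 2.576; margin = 2.576 × 0.03785 = 0.09750.
The difference is 0.4100 − 0.6470 = -0.2370, so the interval is -0.2370 ± 0.09750 = (-0.3345, -0.1395).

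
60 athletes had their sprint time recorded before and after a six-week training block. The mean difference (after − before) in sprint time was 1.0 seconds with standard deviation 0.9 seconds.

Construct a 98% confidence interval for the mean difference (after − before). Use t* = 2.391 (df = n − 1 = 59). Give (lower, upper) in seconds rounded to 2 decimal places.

(0.72, 1.28)

Paired design: SE = s_d/√n = 0.9/√60 = 0.1162.
t* = 2.391; margin of error = 2.391 × 0.1162 = 0.2778.
1.0 ± 0.2778 → (0.72, 1.28).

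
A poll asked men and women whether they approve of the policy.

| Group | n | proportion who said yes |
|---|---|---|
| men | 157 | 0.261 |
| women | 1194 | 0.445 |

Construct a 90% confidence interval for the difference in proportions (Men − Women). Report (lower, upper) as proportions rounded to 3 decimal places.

(-0.246, -0.122)

The two standard errors are √(0.2610×0.7390/157) = 0.03505 and √(0.4450×0.5550/1194) = 0.01438.
Because the samples are independent, SE_diff = √(0.03505² + 0.01438²) = 0.03789.
Using z* = 1.645 for 90%, ME = 1.645 × 0.03789 = 0.06233.
p̂₁ − p̂₂ = -0.1840; interval -0.1840 ± 0.06233 gives (-0.246, -0.122).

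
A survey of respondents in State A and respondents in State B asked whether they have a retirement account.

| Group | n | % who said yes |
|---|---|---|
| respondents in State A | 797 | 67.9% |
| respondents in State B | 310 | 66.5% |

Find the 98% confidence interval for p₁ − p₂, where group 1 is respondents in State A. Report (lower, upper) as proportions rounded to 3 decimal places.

Each SE is √(p̂(1−p̂)/n): √(0.6790·0.3210/797) = 0.01654 and √(0.6650·0.3350/310) = 0.02681.
SE(p̂₁ − p̂₂) = √(SE₁² + SE₂²) = √(0.0002735716 + 0.0007187761) = 0.03150, since the two samples are independent.
At 98% confidence z* = 2.326; margin = 2.326 × 0.03150 = 0.07327.
The difference is 0.6790 − 0.6650 = 0.0140, so the interval is 0.0140 ± 0.07327 = (-0.059, 0.087).

(-0.059, 0.087)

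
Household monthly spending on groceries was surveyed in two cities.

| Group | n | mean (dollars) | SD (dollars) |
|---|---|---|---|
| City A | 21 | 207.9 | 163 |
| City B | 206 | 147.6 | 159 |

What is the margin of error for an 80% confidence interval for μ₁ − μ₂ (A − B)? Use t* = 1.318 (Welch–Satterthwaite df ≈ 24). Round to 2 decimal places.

Per-group SEs: s₁/√n₁ = 163/√21 = 35.5695, s₂/√n₂ = 159/√206 = 11.0781.
Unpooled SE of the difference: √(1265.18933025 + 122.72429961) = 37.2547.
Margin of error = t* · SE = 1.318 × 37.2547 = 49.1017.

49.10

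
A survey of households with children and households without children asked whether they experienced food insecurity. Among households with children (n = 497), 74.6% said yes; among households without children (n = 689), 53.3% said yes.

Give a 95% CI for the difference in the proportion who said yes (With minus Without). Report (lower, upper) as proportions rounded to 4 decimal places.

SE₁ = √(p̂₁(1−p̂₁)/n₁) = √(0.7460·0.2540/497) = 0.01953; SE₂ = √(0.5330·0.4670/689) = 0.01901.
Independent samples: SE of the difference = √(SE₁² + SE₂²) = √(0.0003814209 + 0.0003613801) = 0.02725.
z* for 95% confidence is 1.960, so the margin of error is 1.960 × 0.02725 = 0.05341.
Point estimate p̂₁ − p̂₂ = 0.7460 − 0.5330 = 0.2130.
0.2130 ± 0.05341 → (0.1596, 0.2664).

(0.1596, 0.2664)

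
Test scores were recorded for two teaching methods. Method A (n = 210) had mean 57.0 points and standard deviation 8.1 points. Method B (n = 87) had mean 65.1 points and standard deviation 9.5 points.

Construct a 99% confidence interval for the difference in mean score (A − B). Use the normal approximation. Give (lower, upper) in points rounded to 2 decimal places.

Standard errors of each mean: 8.1/√210 = 0.5590 and 9.5/√87 = 1.0185.
SE(x̄₁ − x̄₂) = √(0.5590² + 1.0185²) = 1.1618 for independent samples with unequal variances.
With z* = 2.576, the margin is 2.576 × 1.1618 = 2.9928.
x̄₁ − x̄₂ = 57.0 − 65.1 = -8.1000; the interval is -8.1000 ± 2.9928 = (-11.09, -5.11).

(-11.09, -5.11)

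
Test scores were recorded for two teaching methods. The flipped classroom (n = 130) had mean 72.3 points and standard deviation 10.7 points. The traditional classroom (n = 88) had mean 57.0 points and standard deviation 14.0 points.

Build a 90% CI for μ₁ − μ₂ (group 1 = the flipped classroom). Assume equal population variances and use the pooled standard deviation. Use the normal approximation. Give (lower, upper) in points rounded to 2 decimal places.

s_p = √[((n₁−1)s₁² + (n₂−1)s₂²)/(n₁+n₂−2)] = √[(129·10.7² + 87·14.0²)/216] = 12.1376.
SE = 12.1376·√(1/130 + 1/88) = 1.6755.
With z* = 1.645, margin = 1.645 × 1.6755 = 2.7562.
x̄₁ − x̄₂ = 72.3 − 57.0 = 15.3000; interval 15.3000 ± 2.7562 = (12.54, 18.06).

(12.54, 18.06)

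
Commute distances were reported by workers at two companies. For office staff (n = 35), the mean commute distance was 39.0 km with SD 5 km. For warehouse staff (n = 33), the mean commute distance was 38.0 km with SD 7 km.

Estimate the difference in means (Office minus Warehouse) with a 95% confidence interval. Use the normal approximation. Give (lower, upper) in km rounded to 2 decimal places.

(-1.91, 3.91)

SE₁ = s₁/√n₁ = 5/√35 = 0.8452; SE₂ = 7/√33 = 1.2185.
Independent samples, unequal variances: SE_diff = √(SE₁² + SE₂²) = √(0.71436304 + 1.48474225) = 1.4829.
z* = 1.960, so margin of error = 1.960 × 1.4829 = 2.9065.
Difference in means = 39.0 − 38.0 = 1.0000.
1.0000 ± 2.9065 → (-1.91, 3.91).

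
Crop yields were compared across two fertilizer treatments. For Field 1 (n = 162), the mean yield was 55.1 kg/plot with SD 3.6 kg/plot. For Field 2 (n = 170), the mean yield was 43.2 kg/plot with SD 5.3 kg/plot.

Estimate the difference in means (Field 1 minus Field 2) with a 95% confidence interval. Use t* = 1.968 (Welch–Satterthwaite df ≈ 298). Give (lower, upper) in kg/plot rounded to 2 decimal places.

SE₁ = s₁/√n₁ = 3.6/√162 = 0.2828; SE₂ = 5.3/√170 = 0.4065.
Independent samples, unequal variances: SE_diff = √(SE₁² + SE₂²) = √(0.07997584 + 0.16524225) = 0.4952.
t* = 1.968, so margin of error = 1.968 × 0.4952 = 0.9746.
Difference in means = 55.1 − 43.2 = 11.9000.
11.9000 ± 0.9746 → (10.93, 12.87).

(10.93, 12.87)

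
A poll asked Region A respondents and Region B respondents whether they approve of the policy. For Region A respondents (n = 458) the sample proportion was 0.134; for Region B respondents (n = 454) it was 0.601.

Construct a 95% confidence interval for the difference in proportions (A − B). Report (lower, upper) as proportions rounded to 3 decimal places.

(-0.522, -0.412)

The two standard errors are √(0.1340×0.8660/458) = 0.01592 and √(0.6010×0.3990/454) = 0.02298.
Because the samples are independent, SE_diff = √(0.01592² + 0.02298²) = 0.02796.
Using z* = 1.960 for 95%, ME = 1.960 × 0.02796 = 0.05480.
p̂₁ − p̂₂ = -0.4670; interval -0.4670 ± 0.05480 gives (-0.522, -0.412).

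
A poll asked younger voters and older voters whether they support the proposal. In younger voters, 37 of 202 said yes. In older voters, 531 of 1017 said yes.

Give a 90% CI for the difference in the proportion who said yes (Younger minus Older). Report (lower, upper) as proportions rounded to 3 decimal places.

(-0.391, -0.287)

Sample proportions: 37/202 = 0.1832, 531/1017 = 0.5221.
Each SE is √(p̂(1−p̂)/n): √(0.1832·0.8168/202) = 0.02722 and √(0.5221·0.4779/1017) = 0.01566.
SE(p̂₁ − p̂₂) = √(SE₁² + SE₂²) = √(0.0007409284 + 0.0002452356) = 0.03140, since the two samples are independent.
At 90% confidence z* = 1.645; margin = 1.645 × 0.03140 = 0.05165.
The difference is 0.1832 − 0.5221 = -0.3389, so the interval is -0.3389 ± 0.05165 = (-0.391, -0.287).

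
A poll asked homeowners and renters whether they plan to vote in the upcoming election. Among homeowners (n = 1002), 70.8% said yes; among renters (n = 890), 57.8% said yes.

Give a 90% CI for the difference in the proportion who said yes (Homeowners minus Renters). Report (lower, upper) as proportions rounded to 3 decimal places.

(0.094, 0.166)

Each SE is √(p̂(1−p̂)/n): √(0.7080·0.2920/1002) = 0.01436 and √(0.5780·0.4220/890) = 0.01655.
SE(p̂₁ − p̂₂) = √(SE₁² + SE₂²) = √(0.0002062096 + 0.0002739025) = 0.02191, since the two samples are independent.
At 90% confidence z* = 1.645; margin = 1.645 × 0.02191 = 0.03604.
The difference is 0.7080 − 0.5780 = 0.1300, so the interval is 0.1300 ± 0.03604 = (0.094, 0.166).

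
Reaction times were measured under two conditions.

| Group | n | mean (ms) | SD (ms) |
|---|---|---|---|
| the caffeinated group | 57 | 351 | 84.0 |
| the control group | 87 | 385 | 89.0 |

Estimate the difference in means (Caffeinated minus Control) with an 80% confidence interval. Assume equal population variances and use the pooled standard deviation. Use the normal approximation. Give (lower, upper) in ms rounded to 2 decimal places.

Pooled variance s_p² = [56·84.0² + 86·89.0²] / (57+87−2) = 7579.8732, so s_p = 87.0625.
SE_diff = s_p·√(1/n₁ + 1/n₂) = 87.0625·√(1/57 + 1/87) = 14.8359.
z* = 1.282; margin = 1.282 × 14.8359 = 19.0196.
Difference = 351 − 385 = -34.0000.
-34.0000 ± 19.0196 → (-53.02, -14.98).

(-53.02, -14.98)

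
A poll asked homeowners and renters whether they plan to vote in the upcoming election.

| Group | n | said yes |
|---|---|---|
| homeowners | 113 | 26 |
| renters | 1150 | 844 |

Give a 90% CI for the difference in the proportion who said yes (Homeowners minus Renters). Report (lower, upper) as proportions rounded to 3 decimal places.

Sample proportions: 26/113 = 0.2301, 844/1150 = 0.7339.
Each SE is √(p̂(1−p̂)/n): √(0.2301·0.7699/113) = 0.03959 and √(0.7339·0.2661/1150) = 0.01303.
SE(p̂₁ − p̂₂) = √(SE₁² + SE₂²) = √(0.0015673681 + 0.0001697809) = 0.04168, since the two samples are independent.
At 90% confidence z* = 1.645; margin = 1.645 × 0.04168 = 0.06856.
The difference is 0.2301 − 0.7339 = -0.5038, so the interval is -0.5038 ± 0.06856 = (-0.572, -0.435).

(-0.572, -0.435)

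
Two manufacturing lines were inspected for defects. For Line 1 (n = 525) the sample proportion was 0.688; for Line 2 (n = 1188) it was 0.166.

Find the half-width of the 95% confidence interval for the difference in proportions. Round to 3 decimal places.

Each SE is √(p̂(1−p̂)/n): √(0.6880·0.3120/525) = 0.02022 and √(0.1660·0.8340/1188) = 0.01080.
SE(p̂₁ − p̂₂) = √(SE₁² + SE₂²) = √(0.0004088484 + 0.00011664) = 0.02292, since the two samples are independent.
At 95% confidence z* = 1.960; margin = 1.960 × 0.02292 = 0.04492.

0.045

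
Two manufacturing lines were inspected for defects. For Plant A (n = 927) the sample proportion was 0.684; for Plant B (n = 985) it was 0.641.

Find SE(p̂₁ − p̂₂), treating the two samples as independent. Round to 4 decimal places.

0.0216

Each SE is √(p̂(1−p̂)/n): √(0.6840·0.3160/927) = 0.01527 and √(0.6410·0.3590/985) = 0.01528.
SE(p̂₁ − p̂₂) = √(SE₁² + SE₂²) = √(0.0002331729 + 0.0002334784) = 0.02160, since the two samples are independent.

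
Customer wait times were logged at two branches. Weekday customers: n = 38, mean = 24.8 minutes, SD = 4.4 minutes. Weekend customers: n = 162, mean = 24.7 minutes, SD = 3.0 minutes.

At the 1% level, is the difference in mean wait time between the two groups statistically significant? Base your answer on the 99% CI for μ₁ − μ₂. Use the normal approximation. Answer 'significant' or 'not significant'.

Standard errors of each mean: 4.4/√38 = 0.7138 and 3.0/√162 = 0.2357.
SE(x̄₁ − x̄₂) = √(0.7138² + 0.2357²) = 0.7517 for independent samples with unequal variances.
With z* = 2.576, the margin is 2.576 × 0.7517 = 1.9364.
x̄₁ − x̄₂ = 24.8 − 24.7 = 0.1000; the interval is 0.1000 ± 1.9364 = (-1.8364, 2.0364).
The interval (-1.8364, 2.0364) contains 0, so the difference is not significant.

not significant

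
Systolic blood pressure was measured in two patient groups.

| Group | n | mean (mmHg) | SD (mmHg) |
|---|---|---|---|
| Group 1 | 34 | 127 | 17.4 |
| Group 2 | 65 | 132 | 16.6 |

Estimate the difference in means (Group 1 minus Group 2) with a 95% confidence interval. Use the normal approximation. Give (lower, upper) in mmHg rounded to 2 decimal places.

Per-group SEs: s₁/√n₁ = 17.4/√34 = 2.9841, s₂/√n₂ = 16.6/√65 = 2.0590.
Unpooled SE of the difference: √(8.90485281 + 4.239481) = 3.6255.
Margin of error = z* · SE = 1.960 × 3.6255 = 7.1060.
x̄₁ − x̄₂ = 127 − 132 = -5.0000.
CI: -5.0000 ± 7.1060 = (-12.11, 2.11).

(-12.11, 2.11)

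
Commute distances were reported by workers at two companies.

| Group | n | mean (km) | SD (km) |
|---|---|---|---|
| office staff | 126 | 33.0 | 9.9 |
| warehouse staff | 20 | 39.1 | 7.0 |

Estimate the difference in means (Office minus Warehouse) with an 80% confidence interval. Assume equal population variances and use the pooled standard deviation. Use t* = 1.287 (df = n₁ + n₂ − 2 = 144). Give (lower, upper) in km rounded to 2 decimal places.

Pooled variance s_p² = [125·9.9² + 19·7.0²] / (126+20−2) = 91.5434, so s_p = 9.5678.
SE_diff = s_p·√(1/n₁ + 1/n₂) = 9.5678·√(1/126 + 1/20) = 2.3030.
t* = 1.287; margin = 1.287 × 2.3030 = 2.9640.
Difference = 33.0 − 39.1 = -6.1000.
-6.1000 ± 2.9640 → (-9.06, -3.14).

(-9.06, -3.14)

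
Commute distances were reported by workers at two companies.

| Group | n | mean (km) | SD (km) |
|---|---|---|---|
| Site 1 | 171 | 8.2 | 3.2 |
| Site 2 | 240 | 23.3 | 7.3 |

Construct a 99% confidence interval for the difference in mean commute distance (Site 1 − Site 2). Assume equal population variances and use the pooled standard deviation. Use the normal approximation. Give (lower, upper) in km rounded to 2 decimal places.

s_p = √[((n₁−1)s₁² + (n₂−1)s₂²)/(n₁+n₂−2)] = √[(170·3.2² + 239·7.3²)/409] = 5.9495.
SE = 5.9495·√(1/171 + 1/240) = 0.5954.
With z* = 2.576, margin = 2.576 × 0.5954 = 1.5338.
x̄₁ − x̄₂ = 8.2 − 23.3 = -15.1000; interval -15.1000 ± 1.5338 = (-16.63, -13.57).

(-16.63, -13.57)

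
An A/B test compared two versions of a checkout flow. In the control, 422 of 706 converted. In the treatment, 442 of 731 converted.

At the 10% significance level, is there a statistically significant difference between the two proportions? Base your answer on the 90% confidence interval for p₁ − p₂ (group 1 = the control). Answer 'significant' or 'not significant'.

not significant

Sample proportions: 422/706 = 0.5977, 442/731 = 0.6047.
Each SE is √(p̂(1−p̂)/n): √(0.5977·0.4023/706) = 0.01846 and √(0.6047·0.3953/731) = 0.01808.
SE(p̂₁ − p̂₂) = √(SE₁² + SE₂²) = √(0.0003407716 + 0.0003268864) = 0.02584, since the two samples are independent.
At 90% confidence z* = 1.645; margin = 1.645 × 0.02584 = 0.04251.
The difference is 0.5977 − 0.6047 = -0.0070, so the interval is -0.0070 ± 0.04251 = (-0.04951, 0.03551).
The interval (-0.04951, 0.03551) contains 0, so the difference is not significant.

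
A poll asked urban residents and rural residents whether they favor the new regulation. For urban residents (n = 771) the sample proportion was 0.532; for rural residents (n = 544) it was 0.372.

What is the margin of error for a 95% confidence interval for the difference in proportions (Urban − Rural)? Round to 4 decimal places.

SE₁ = √(p̂₁(1−p̂₁)/n₁) = √(0.5320·0.4680/771) = 0.01797; SE₂ = √(0.3720·0.6280/544) = 0.02072.
Independent samples: SE of the difference = √(SE₁² + SE₂²) = √(0.0003229209 + 0.0004293184) = 0.02743.
z* for 95% confidence is 1.960, so the margin of error is 1.960 × 0.02743 = 0.05376.

0.0538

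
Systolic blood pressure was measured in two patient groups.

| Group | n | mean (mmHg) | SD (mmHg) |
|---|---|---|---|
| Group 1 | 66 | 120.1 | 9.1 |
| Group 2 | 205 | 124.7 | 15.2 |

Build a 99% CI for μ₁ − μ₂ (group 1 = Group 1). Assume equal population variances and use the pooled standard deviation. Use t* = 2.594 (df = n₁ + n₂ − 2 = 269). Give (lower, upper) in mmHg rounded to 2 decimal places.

Pooled variance s_p² = [65·9.1² + 204·15.2²] / (66+205−2) = 195.2223, so s_p = 13.9722.
SE_diff = s_p·√(1/n₁ + 1/n₂) = 13.9722·√(1/66 + 1/205) = 1.9774.
t* = 2.594; margin = 2.594 × 1.9774 = 5.1294.
Difference = 120.1 − 124.7 = -4.6000.
-4.6000 ± 5.1294 → (-9.73, 0.53).

(-9.73, 0.53)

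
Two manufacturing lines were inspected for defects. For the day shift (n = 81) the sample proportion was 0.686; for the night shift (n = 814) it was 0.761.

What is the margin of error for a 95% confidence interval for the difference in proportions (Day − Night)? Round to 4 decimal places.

0.1052

Each SE is √(p̂(1−p̂)/n): √(0.6860·0.3140/81) = 0.05157 and √(0.7610·0.2390/814) = 0.01495.
SE(p̂₁ − p̂₂) = √(SE₁² + SE₂²) = √(0.0026594649 + 0.0002235025) = 0.05369, since the two samples are independent.
At 95% confidence z* = 1.960; margin = 1.960 × 0.05369 = 0.10523.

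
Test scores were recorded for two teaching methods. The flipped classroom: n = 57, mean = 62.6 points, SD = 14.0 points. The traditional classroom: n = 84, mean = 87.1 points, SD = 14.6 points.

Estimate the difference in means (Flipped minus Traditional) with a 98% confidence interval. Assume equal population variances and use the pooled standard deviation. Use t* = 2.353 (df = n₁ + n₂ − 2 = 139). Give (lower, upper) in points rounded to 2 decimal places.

(-30.30, -18.70)

Pooled variance s_p² = [56·14.0² + 83·14.6²] / (57+84−2) = 206.2466, so s_p = 14.3613.
SE_diff = s_p·√(1/n₁ + 1/n₂) = 14.3613·√(1/57 + 1/84) = 2.4645.
t* = 2.353; margin = 2.353 × 2.4645 = 5.7990.
Difference = 62.6 − 87.1 = -24.5000.
-24.5000 ± 5.7990 → (-30.30, -18.70).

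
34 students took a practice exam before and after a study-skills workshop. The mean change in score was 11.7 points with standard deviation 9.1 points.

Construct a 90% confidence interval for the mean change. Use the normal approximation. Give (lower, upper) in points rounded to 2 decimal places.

This is a matched-pairs design, so SE = s_d/√n = 9.1/√34 = 1.5606.
Margin = 1.645 × 1.5606 = 2.5672; the interval is 11.7 ± 2.5672 = (9.13, 14.27).

(9.13, 14.27)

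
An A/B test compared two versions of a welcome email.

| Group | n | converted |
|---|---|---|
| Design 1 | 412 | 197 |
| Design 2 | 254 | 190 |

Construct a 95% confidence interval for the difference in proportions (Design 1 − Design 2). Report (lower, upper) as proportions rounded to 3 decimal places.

First, p̂₁ = 197/412 = 0.4782; p̂₂ = 190/254 = 0.7480.
The two standard errors are √(0.4782×0.5218/412) = 0.02461 and √(0.7480×0.2520/254) = 0.02724.
Because the samples are independent, SE_diff = √(0.02461² + 0.02724²) = 0.03671.
Using z* = 1.960 for 95%, ME = 1.960 × 0.03671 = 0.07195.
p̂₁ − p̂₂ = -0.2698; interval -0.2698 ± 0.07195 gives (-0.342, -0.198).

(-0.342, -0.198)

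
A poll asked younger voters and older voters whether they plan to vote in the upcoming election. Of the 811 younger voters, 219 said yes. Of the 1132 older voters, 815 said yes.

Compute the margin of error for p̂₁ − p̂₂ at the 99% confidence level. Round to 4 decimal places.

p̂₁ = 219/811 = 0.2700 and p̂₂ = 815/1132 = 0.7200.
SE₁ = √(p̂₁(1−p̂₁)/n₁) = √(0.2700·0.7300/811) = 0.01559; SE₂ = √(0.7200·0.2800/1132) = 0.01335.
Independent samples: SE of the difference = √(SE₁² + SE₂²) = √(0.0002430481 + 0.0001782225) = 0.02052.
z* for 99% confidence is 2.576, so the margin of error is 2.576 × 0.02052 = 0.05286.

0.0529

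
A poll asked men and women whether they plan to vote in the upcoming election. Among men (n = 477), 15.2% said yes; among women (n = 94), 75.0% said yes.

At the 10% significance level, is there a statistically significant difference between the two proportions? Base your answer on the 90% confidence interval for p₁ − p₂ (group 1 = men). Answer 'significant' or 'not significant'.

significant

SE₁ = √(p̂₁(1−p̂₁)/n₁) = √(0.1520·0.8480/477) = 0.01644; SE₂ = √(0.7500·0.2500/94) = 0.04466.
Independent samples: SE of the difference = √(SE₁² + SE₂²) = √(0.0002702736 + 0.0019945156) = 0.04759.
z* for 90% confidence is 1.645, so the margin of error is 1.645 × 0.04759 = 0.07829.
Point estimate p̂₁ − p̂₂ = 0.1520 − 0.7500 = -0.5980.
-0.5980 ± 0.07829 → (-0.67629, -0.51971).
The interval (-0.67629, -0.51971) does not contain 0, so the difference is significant.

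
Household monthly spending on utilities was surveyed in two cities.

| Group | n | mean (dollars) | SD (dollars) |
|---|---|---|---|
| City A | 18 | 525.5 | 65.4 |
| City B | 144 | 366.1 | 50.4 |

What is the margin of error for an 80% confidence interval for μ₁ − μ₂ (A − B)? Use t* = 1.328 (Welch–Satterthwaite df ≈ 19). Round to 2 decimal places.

21.22

Standard errors of each mean: 65.4/√18 = 15.4149 and 50.4/√144 = 4.2000.
SE(x̄₁ − x̄₂) = √(15.4149² + 4.2000²) = 15.9768 for independent samples with unequal variances.
With t* = 1.328, the margin is 1.328 × 15.9768 = 21.2172.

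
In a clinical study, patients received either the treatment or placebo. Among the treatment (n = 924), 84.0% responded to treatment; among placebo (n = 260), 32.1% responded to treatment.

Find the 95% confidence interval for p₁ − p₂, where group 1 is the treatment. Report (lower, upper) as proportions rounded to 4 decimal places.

The two standard errors are √(0.8400×0.1600/924) = 0.01206 and √(0.3210×0.6790/260) = 0.02895.
Because the samples are independent, SE_diff = √(0.01206² + 0.02895²) = 0.03136.
Using z* = 1.960 for 95%, ME = 1.960 × 0.03136 = 0.06147.
p̂₁ − p̂₂ = 0.5190; interval 0.5190 ± 0.06147 gives (0.4575, 0.5805).

(0.4575, 0.5805)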